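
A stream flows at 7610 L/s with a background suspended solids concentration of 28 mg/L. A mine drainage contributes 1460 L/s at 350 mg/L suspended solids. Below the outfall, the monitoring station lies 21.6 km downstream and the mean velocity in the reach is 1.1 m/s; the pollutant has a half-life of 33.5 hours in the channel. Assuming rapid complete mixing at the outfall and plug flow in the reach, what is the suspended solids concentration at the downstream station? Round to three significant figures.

71.3 mg/L

Flow-weighted average: C = (7610·28.00 + 1460·350.0) / 9070 = 724100/9070 = 79.83 mg/L.
Travel time t = 21.6·1000 / 1.1 = 19640 s = 5.455 h.
Half-life 33.5 h → k = ln 2 / 33.5 = 0.02069 h⁻¹ = 0.4966 d⁻¹.
First-order decay: C = 79.83·exp(−k·t) = 79.83·0.8933 = 71.31 mg/L.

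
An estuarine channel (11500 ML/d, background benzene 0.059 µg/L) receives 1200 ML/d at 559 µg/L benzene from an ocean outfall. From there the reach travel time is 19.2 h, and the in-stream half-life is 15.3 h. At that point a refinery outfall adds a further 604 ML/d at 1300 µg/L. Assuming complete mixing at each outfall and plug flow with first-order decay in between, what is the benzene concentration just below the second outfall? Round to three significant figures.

80.2 µg/L

Conservation of mass: C = (11500·0.05900 + 1200·559.0) / 12700 = 671500/12700 = 52.87 µg/L; combined flow 12700 ML/d.
Half-life 15.3 h → k = ln 2 / 15.3 = 0.04530 h⁻¹ = 1.087 d⁻¹.
After decay, C = 52.87 × e^(−kt) = 52.87 × 0.4190 = 22.15 µg/L.
Second outfall: C = (12700·22.15 + 604.0·1300)/13300 = 80.17 µg/L.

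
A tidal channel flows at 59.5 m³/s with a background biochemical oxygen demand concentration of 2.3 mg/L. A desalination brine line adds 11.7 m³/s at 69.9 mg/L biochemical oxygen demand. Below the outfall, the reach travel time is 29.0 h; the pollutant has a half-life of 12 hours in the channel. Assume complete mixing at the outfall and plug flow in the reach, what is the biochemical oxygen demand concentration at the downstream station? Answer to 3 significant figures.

2.51 mg/L

Mass balance: C = (59.50·2.300 + 11.70·69.90) / 71.20 = 954.7/71.20 = 13.41 mg/L.
Half-life 12 h → k = ln 2 / 12 = 0.05776 h⁻¹ = 1.386 d⁻¹.
Applying C = C₀e^(−kt): 13.41 × 0.1873 = 2.511 mg/L.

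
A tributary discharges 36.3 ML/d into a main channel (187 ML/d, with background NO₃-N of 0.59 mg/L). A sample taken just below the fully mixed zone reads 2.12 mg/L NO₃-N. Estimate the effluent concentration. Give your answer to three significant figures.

10.0 mg/L

Mass balance: 187.0·0.5900 + 36.30·Cₑ = 223.3·2.120
→ Cₑ = (223.3·2.120 − 187.0·0.5900) / 36.30 = 10.00 mg/L.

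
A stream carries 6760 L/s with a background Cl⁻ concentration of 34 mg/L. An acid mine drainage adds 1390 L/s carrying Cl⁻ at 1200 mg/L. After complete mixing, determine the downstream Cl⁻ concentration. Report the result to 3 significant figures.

After mixing, C = (6760·34.00 + 1390·1200) / 8150 = 1898000/8150 = 232.9 mg/L.

233 mg/L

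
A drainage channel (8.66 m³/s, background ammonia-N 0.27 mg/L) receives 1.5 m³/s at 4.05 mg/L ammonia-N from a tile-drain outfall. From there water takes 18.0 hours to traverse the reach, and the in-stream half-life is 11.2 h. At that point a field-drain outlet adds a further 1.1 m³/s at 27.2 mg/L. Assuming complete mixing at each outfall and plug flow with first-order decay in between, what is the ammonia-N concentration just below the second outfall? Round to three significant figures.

2.90 mg/L

Mass balance: C = (8.660·0.2700 + 1.500·4.050) / 10.16 = 8.413/10.16 = 0.8281 mg/L; combined flow 10.16 m³/s.
Half-life 11.2 h → k = ln 2 / 11.2 = 0.06189 h⁻¹ = 1.485 d⁻¹.
Decay over the reach: 0.8281·exp(−kt) = 0.8281·0.3282 = 0.2718 mg/L.
Second outfall: C = (10.16·0.2718 + 1.100·27.20)/11.26 = 2.902 mg/L.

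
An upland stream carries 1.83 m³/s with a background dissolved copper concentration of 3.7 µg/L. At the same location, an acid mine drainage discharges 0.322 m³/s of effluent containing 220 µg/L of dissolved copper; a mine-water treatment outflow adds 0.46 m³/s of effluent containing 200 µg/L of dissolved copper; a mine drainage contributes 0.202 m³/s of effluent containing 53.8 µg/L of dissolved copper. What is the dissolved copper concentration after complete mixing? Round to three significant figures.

Conservation of mass: C = (1.830·3.700 + 0.3220·220.0 + 0.4600·200.0 + 0.2020·53.80) / 2.814 = 180.5/2.814 = 64.14 µg/L.

64.1 µg/L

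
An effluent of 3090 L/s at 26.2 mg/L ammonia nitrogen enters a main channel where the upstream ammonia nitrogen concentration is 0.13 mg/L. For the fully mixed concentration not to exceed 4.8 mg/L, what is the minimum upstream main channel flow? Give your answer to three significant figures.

14200 L/s

Set C_mix = 4.8: (Q·0.1300 + 3090·26.20) / (Q + 3090) = 4.8
→ Q = 3090·(26.20 − 4.8)/(4.8 − 0.1300) = 14160 L/s.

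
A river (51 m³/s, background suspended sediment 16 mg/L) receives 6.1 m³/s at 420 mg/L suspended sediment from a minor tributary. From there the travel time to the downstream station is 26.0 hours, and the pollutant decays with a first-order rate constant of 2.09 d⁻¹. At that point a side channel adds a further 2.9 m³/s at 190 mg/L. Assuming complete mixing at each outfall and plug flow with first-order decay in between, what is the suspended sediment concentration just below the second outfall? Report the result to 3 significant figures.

15.0 mg/L

After mixing, C = (51.00·16.00 + 6.100·420.0) / 57.10 = 3378/57.10 = 59.16 mg/L; combined flow 57.10 m³/s.
Decay over the reach: 59.16·exp(−kt) = 59.16·0.1039 = 6.148 mg/L.
Second outfall: C = (57.10·6.148 + 2.900·190.0)/60.00 = 15.03 mg/L.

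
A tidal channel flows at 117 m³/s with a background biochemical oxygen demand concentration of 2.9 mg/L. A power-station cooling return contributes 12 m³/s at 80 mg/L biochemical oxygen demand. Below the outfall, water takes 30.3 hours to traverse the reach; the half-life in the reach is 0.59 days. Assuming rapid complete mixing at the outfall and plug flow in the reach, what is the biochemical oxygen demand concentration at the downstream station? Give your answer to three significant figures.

After mixing, C = (117.0·2.900 + 12.00·80.00) / 129.0 = 1299/129.0 = 10.07 mg/L.
Half-life 0.59 d → k = ln 2 / 0.59 = 1.175 d⁻¹.
First-order decay: C = 10.07·exp(−k·t) = 10.07·0.2269 = 2.285 mg/L.

2.29 mg/L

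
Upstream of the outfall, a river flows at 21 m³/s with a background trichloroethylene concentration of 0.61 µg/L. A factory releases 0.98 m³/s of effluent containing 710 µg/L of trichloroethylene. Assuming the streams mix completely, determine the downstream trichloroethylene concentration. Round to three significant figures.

Mixed concentration C = ΣQC/ΣQ = (21.00·0.6100 + 0.9800·710.0) / 21.98 = 708.6/21.98 = 32.24 µg/L.

32.2 µg/L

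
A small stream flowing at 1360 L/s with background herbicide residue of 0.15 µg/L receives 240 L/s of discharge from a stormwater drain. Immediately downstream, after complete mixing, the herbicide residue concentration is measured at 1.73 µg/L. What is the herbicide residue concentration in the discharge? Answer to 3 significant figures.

10.7 µg/L

Mass balance: 1360·0.1500 + 240.0·Cₑ = 1600·1.730
→ Cₑ = (1600·1.730 − 1360·0.1500) / 240.0 = 10.68 µg/L.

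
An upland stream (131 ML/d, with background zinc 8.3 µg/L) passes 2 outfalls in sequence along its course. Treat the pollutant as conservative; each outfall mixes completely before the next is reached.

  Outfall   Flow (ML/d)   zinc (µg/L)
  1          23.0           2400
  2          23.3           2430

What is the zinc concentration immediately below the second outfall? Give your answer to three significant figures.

637 µg/L

After outfall 1: Q = 131.0 + 23.00 = 154.0 ML/d; C = (131.0·8.300 + 23.00·2400)/154.0 = 365.5 µg/L.
After outfall 2: Q = 154.0 + 23.30 = 177.3 ML/d; C = (154.0·365.5 + 23.30·2430)/177.3 = 636.8 µg/L.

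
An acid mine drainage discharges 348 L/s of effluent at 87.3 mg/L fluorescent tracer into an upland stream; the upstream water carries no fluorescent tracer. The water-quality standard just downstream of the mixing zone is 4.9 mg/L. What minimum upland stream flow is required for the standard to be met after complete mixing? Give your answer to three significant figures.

5850 L/s

Set C_mix = 4.9: (Q·0 + 348.0·87.30) / (Q + 348.0) = 4.9
→ Q = 348.0·(87.30 − 4.9)/(4.9 − 0) = 5852 L/s.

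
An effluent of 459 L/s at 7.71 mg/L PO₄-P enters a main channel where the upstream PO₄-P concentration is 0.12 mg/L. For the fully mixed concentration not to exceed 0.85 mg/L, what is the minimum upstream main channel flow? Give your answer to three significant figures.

4310 L/s

Set C_mix = 0.85: (Q·0.1200 + 459.0·7.710) / (Q + 459.0) = 0.85
→ Q = 459.0·(7.710 − 0.85)/(0.85 − 0.1200) = 4313 L/s.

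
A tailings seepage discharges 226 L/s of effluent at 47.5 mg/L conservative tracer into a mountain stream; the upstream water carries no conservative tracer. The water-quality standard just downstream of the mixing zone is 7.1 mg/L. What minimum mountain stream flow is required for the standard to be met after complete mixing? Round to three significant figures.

1290 L/s

Set C_mix = 7.1: (Q·0 + 226.0·47.50) / (Q + 226.0) = 7.1
→ Q = 226.0·(47.50 − 7.1)/(7.1 − 0) = 1286 L/s.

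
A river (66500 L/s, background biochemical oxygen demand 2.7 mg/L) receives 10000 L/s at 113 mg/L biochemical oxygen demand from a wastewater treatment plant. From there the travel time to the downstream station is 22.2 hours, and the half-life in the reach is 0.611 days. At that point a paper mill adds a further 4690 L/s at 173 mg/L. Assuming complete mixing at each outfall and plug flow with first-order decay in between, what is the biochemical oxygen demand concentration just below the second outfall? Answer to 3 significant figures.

15.6 mg/L

After mixing, C = (66500·2.700 + 10000·113.0) / 76500 = 1310000/76500 = 17.12 mg/L; combined flow 76500 L/s.
Half-life 0.611 d → k = ln 2 / 0.611 = 1.134 d⁻¹.
First-order decay: C = 17.12·exp(−k·t) = 17.12·0.3502 = 5.994 mg/L.
At the second outfall, C = (76500·5.994 + 4690·173.0) / (76500 + 4690) = 15.64 mg/L.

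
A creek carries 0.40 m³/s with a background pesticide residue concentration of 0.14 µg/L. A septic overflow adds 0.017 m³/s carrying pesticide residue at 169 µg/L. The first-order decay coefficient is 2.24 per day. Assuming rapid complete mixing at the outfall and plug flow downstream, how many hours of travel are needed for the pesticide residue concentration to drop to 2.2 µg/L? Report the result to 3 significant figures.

Flow-weighted average: C = (0.4000·0.1400 + 0.01700·169.0) / 0.4170 = 2.929/0.4170 = 7.024 µg/L.
7.024·exp(−k·t) = 2.2 → t = ln(7.024/2.2)/k = 44780 s = 12.44 h.

12.4 h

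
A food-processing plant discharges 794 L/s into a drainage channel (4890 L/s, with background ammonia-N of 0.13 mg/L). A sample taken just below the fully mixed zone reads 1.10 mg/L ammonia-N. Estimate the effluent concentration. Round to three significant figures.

Mass balance: 4890·0.1300 + 794.0·Cₑ = 5684·1.100
→ Cₑ = (5684·1.100 − 4890·0.1300) / 794.0 = 7.074 mg/L.

7.07 mg/L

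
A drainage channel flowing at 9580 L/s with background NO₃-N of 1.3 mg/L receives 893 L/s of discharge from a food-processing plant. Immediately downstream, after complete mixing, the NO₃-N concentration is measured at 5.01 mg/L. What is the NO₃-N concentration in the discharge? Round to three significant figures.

44.8 mg/L

Mass balance: 9580·1.300 + 893.0·Cₑ = 10470·5.010
→ Cₑ = (10470·5.010 − 9580·1.300) / 893.0 = 44.81 mg/L.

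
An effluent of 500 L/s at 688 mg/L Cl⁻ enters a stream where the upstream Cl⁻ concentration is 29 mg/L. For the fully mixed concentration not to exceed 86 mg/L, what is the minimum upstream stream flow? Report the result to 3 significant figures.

Set C_mix = 86: (Q·29.00 + 500.0·688.0) / (Q + 500.0) = 86
→ Q = 500.0·(688.0 − 86)/(86 − 29.00) = 5281 L/s.

5280 L/s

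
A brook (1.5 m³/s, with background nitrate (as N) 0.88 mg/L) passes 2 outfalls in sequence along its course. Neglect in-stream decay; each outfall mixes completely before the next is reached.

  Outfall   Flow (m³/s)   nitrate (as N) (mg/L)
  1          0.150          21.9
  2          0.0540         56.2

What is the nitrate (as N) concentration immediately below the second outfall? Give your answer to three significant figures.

4.48 mg/L

Below outfall 1: Q → 1.650 m³/s, C = (1.500·0.8800 + 0.1500·21.90)/1.650 = 2.791 mg/L.
Below outfall 2: Q → 1.704 m³/s, C = (1.650·2.791 + 0.05400·56.20)/1.704 = 4.483 mg/L.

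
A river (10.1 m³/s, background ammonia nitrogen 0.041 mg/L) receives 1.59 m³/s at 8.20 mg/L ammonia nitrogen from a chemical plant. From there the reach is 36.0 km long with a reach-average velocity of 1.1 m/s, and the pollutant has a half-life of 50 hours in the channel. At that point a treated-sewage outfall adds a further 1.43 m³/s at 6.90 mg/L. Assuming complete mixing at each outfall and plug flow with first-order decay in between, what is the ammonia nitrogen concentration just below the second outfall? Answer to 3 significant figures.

Mass balance: C = (10.10·0.04100 + 1.590·8.200) / 11.69 = 13.45/11.69 = 1.151 mg/L; combined flow 11.69 m³/s.
Travel time t = 36.0·1000 / 1.1 = 32730 s = 9.091 h.
Half-life 50 h → k = ln 2 / 50 = 0.01386 h⁻¹ = 0.3327 d⁻¹.
After decay, C = 1.151 × e^(−kt) = 1.151 × 0.8816 = 1.014 mg/L.
Second outfall: C = (11.69·1.014 + 1.430·6.900)/13.12 = 1.656 mg/L.

1.66 mg/L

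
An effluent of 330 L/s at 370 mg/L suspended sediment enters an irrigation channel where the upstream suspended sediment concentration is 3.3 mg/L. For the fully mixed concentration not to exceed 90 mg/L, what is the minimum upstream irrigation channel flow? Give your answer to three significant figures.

1070 L/s

Set C_mix = 90: (Q·3.300 + 330.0·370.0) / (Q + 330.0) = 90
→ Q = 330.0·(370.0 − 90)/(90 − 3.300) = 1066 L/s.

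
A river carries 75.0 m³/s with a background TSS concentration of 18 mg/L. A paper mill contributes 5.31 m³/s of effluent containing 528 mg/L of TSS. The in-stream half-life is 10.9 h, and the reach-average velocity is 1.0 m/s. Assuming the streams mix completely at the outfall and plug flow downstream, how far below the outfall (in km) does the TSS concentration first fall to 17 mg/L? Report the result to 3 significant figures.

63.0 km

Mass balance: C = (75.00·18.00 + 5.310·528.0) / 80.31 = 4154/80.31 = 51.72 mg/L.
Half-life 10.9 h → k = ln 2 / 10.9 = 0.06359 h⁻¹ = 1.526 d⁻¹.
Set 51.72·exp(−k·t) = 17 → t = ln(51.72/17)/k = 62990 s = 17.50 h.
Distance = v·t = 1.0·62990 = 62990 m = 62.99 km.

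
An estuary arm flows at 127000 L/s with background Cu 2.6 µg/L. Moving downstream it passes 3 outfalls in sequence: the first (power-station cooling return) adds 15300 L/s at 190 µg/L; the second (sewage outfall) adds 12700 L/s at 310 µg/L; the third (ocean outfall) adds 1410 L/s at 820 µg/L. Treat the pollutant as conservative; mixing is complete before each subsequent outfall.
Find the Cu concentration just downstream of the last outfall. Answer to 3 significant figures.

Outfall 1: combined Q = 142300 L/s; C = (127000·2.600 + 15300·190.0)/142300 = 22.75 µg/L.
Outfall 2: combined Q = 155000 L/s; C = (142300·22.75 + 12700·310.0)/155000 = 46.29 µg/L.
Outfall 3: combined Q = 156400 L/s; C = (155000·46.29 + 1410·820.0)/156400 = 53.26 µg/L.

53.3 µg/L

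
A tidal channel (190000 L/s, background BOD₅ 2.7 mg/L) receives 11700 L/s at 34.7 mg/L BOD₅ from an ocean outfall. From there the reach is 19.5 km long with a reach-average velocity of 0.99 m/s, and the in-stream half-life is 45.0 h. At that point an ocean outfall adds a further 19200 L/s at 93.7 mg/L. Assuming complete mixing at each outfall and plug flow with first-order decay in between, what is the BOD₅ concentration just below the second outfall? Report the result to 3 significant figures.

12.0 mg/L

Mixed concentration C = ΣQC/ΣQ = (190000·2.700 + 11700·34.70) / 201700 = 919000/201700 = 4.556 mg/L; combined flow 201700 L/s.
Travel time t = 19.5·1000 / 0.99 = 19700 s = 5.471 h.
Half-life 45.0 h → k = ln 2 / 45.0 = 0.01540 h⁻¹ = 0.3697 d⁻¹.
After decay, C = 4.556 × e^(−kt) = 4.556 × 0.9192 = 4.188 mg/L.
Second outfall: C = (201700·4.188 + 19200·93.70)/220900 = 11.97 mg/L.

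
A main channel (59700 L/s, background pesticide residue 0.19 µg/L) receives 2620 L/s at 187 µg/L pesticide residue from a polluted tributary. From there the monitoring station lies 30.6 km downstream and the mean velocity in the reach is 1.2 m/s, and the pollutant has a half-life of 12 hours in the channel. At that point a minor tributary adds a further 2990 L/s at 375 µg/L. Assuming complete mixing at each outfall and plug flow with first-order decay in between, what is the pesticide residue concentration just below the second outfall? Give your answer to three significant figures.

Conservation of mass: C = (59700·0.1900 + 2620·187.0) / 62320 = 501300/62320 = 8.044 µg/L; combined flow 62320 L/s.
Travel time t = 30.6·1000 / 1.2 = 25500 s = 7.083 h.
Half-life 12 h → k = ln 2 / 12 = 0.05776 h⁻¹ = 1.386 d⁻¹.
Decay over the reach: 8.044·exp(−kt) = 8.044·0.6642 = 5.343 µg/L.
Second outfall: C = (62320·5.343 + 2990·375.0)/65310 = 22.27 µg/L.

22.3 µg/L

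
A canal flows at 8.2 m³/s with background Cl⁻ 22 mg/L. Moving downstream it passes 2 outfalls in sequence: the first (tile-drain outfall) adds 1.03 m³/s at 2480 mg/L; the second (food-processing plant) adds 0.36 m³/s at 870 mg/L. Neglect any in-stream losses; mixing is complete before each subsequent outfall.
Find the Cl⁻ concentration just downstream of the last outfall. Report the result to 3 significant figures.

Below outfall 1: Q → 9.230 m³/s, C = (8.200·22.00 + 1.030·2480)/9.230 = 296.3 mg/L.
Below outfall 2: Q → 9.590 m³/s, C = (9.230·296.3 + 0.3600·870.0)/9.590 = 317.8 mg/L.

318 mg/L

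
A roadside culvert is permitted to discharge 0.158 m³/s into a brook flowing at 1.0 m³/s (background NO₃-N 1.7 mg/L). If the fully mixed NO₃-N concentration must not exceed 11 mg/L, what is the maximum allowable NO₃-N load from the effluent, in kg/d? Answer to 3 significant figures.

Mass balance at the limit: 1.000·1.700 + 0.1580·Cₑ = 1.158·11 → Cₑ = 69.86 mg/L.
Load = 0.1580 m³/s × 69.86 g/m³ × 86 400 s/d = 953.7 kg/d.

954 kg/d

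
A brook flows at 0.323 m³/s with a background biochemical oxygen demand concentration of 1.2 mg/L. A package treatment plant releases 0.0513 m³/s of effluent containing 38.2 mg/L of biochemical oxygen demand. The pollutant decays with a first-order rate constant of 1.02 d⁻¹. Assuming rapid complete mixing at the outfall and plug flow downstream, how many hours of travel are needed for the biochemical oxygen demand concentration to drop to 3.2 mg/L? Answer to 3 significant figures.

Mass balance: C = (0.3230·1.200 + 0.05130·38.20) / 0.3743 = 2.347/0.3743 = 6.271 mg/L.
6.271·exp(−k·t) = 3.2 → t = ln(6.271/3.2)/k = 56990 s = 15.83 h.

15.8 h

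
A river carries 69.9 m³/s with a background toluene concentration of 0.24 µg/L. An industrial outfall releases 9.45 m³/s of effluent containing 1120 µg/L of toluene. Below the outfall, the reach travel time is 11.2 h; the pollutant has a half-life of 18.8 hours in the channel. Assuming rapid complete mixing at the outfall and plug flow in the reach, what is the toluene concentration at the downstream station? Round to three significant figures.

88.4 µg/L

Conservation of mass: C = (69.90·0.2400 + 9.450·1120) / 79.35 = 10600/79.35 = 133.6 µg/L.
Half-life 18.8 h → k = ln 2 / 18.8 = 0.03687 h⁻¹ = 0.8849 d⁻¹.
After decay, C = 133.6 × e^(−kt) = 133.6 × 0.6617 = 88.40 µg/L.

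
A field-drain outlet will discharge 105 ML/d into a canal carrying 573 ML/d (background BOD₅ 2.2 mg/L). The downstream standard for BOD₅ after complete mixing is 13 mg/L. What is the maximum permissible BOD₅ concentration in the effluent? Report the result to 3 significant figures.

At the limit, (Qr·Cr + Qe·Cₑ)/(Qr + Qe) = 13:
Cₑ = (678.0·13 − 573.0·2.200) / 105.0 = 71.94 mg/L.

71.9 mg/L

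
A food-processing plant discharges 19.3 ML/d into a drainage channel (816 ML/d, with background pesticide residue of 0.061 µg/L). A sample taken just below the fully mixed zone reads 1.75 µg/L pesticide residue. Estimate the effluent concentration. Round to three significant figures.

Mass balance: 816.0·0.06100 + 19.30·Cₑ = 835.3·1.750
→ Cₑ = (835.3·1.750 − 816.0·0.06100) / 19.30 = 73.16 µg/L.

73.2 µg/L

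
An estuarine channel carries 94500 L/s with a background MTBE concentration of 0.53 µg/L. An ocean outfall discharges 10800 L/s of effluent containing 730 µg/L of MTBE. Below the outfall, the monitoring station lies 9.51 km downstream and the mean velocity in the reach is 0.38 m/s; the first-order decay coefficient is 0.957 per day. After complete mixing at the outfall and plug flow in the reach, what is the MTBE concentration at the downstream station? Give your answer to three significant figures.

57.1 µg/L

Flow-weighted average: C = (94500·0.5300 + 10800·730.0) / 105300 = 7934000/105300 = 75.35 µg/L.
Travel time t = 9.51·1000 / 0.38 = 25030 s = 6.952 h.
Decay over the reach: 75.35·exp(−kt) = 75.35·0.7579 = 57.11 µg/L.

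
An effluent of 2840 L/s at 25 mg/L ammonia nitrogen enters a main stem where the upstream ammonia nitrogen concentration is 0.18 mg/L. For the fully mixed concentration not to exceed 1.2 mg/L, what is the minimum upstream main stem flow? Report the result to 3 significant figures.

66300 L/s

Set C_mix = 1.2: (Q·0.1800 + 2840·25.00) / (Q + 2840) = 1.2
→ Q = 2840·(25.00 − 1.2)/(1.2 − 0.1800) = 66270 L/s.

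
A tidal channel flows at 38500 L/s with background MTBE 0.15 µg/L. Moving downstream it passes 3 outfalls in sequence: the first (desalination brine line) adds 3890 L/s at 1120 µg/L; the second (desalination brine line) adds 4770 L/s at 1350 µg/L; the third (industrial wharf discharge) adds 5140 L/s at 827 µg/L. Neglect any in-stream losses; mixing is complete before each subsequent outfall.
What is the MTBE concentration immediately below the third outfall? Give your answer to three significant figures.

288 µg/L

After outfall 1: Q = 38500 + 3890 = 42390 L/s; C = (38500·0.1500 + 3890·1120)/42390 = 102.9 µg/L.
After outfall 2: Q = 42390 + 4770 = 47160 L/s; C = (42390·102.9 + 4770·1350)/47160 = 229.1 µg/L.
After outfall 3: Q = 47160 + 5140 = 52300 L/s; C = (47160·229.1 + 5140·827.0)/52300 = 287.8 µg/L.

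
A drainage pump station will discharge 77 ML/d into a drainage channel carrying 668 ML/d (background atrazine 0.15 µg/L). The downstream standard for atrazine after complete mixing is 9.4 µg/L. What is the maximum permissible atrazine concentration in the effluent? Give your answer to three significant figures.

At the limit, (Qr·Cr + Qe·Cₑ)/(Qr + Qe) = 9.4:
Cₑ = (745.0·9.4 − 668.0·0.1500) / 77.00 = 89.65 µg/L.

89.6 µg/L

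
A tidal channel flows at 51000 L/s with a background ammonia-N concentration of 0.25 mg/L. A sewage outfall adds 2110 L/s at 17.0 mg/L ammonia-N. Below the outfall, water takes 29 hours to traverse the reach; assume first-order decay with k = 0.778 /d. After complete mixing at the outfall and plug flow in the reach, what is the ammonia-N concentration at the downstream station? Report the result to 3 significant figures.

Mass balance: C = (51000·0.2500 + 2110·17.00) / 53110 = 48620/53110 = 0.9155 mg/L.
First-order decay: C = 0.9155·exp(−k·t) = 0.9155·0.3906 = 0.3576 mg/L.

0.358 mg/L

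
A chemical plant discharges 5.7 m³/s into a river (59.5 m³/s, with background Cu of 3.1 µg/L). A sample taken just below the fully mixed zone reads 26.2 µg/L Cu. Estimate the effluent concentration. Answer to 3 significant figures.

Mass balance: 59.50·3.100 + 5.700·Cₑ = 65.20·26.20
→ Cₑ = (65.20·26.20 − 59.50·3.100) / 5.700 = 267.3 µg/L.

267 µg/L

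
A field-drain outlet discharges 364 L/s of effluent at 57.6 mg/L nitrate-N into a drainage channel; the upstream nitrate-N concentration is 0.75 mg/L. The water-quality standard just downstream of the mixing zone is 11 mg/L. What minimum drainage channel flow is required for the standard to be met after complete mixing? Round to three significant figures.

Set C_mix = 11: (Q·0.7500 + 364.0·57.60) / (Q + 364.0) = 11
→ Q = 364.0·(57.60 − 11)/(11 − 0.7500) = 1655 L/s.

1650 L/s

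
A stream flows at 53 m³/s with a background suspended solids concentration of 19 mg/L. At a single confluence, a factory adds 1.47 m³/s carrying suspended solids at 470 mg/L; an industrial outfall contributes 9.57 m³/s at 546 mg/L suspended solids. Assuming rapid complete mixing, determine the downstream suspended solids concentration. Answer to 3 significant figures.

108 mg/L

Mixed concentration C = ΣQC/ΣQ = (53.00·19.00 + 1.470·470.0 + 9.570·546.0) / 64.04 = 6923/64.04 = 108.1 mg/L.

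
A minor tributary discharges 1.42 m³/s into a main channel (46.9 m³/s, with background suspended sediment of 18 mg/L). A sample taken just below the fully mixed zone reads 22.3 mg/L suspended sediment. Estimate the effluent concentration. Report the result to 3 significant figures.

164 mg/L

Mass balance: 46.90·18.00 + 1.420·Cₑ = 48.32·22.30
→ Cₑ = (48.32·22.30 − 46.90·18.00) / 1.420 = 164.3 mg/L.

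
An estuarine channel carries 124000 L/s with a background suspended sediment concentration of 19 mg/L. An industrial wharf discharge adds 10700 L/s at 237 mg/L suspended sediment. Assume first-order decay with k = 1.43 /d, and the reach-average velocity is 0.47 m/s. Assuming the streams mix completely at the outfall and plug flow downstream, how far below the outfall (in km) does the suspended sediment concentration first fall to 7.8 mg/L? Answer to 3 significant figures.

Conservation of mass: C = (124000·19.00 + 10700·237.0) / 134700 = 4892000/134700 = 36.32 mg/L.
Set 36.32·exp(−k·t) = 7.8 → t = ln(36.32/7.8)/k = 92940 s = 25.82 h.
Distance = v·t = 0.47·92940 = 43680 m = 43.68 km.

43.7 km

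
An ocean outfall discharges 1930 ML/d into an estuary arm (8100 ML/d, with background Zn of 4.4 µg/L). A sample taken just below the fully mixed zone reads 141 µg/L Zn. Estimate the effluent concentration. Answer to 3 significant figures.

714 µg/L

Mass balance: 8100·4.400 + 1930·Cₑ = 10030·141.0
→ Cₑ = (10030·141.0 − 8100·4.400) / 1930 = 714.3 µg/L.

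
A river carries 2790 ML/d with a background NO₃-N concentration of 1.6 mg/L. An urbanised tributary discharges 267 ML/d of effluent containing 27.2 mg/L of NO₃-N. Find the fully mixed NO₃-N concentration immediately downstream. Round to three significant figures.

Conservation of mass: C = (2790·1.600 + 267.0·27.20) / 3057 = 11730/3057 = 3.836 mg/L.

3.84 mg/L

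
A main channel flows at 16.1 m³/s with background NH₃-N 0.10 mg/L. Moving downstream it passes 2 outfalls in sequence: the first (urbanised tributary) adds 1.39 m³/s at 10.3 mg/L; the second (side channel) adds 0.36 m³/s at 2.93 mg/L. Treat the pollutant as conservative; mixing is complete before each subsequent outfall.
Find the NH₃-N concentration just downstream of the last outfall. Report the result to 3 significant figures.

Below outfall 1: Q → 17.49 m³/s, C = (16.10·0.1000 + 1.390·10.30)/17.49 = 0.9106 mg/L.
Below outfall 2: Q → 17.85 m³/s, C = (17.49·0.9106 + 0.3600·2.930)/17.85 = 0.9514 mg/L.

0.951 mg/L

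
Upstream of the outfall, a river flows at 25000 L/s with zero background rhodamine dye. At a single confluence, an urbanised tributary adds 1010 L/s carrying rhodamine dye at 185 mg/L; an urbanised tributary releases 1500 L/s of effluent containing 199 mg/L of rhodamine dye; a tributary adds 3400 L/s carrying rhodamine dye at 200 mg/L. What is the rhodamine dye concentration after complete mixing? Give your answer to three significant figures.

After mixing, C = (25000·0 + 1010·185.0 + 1500·199.0 + 3400·200.0) / 30910 = 1165000/30910 = 37.70 mg/L.

37.7 mg/L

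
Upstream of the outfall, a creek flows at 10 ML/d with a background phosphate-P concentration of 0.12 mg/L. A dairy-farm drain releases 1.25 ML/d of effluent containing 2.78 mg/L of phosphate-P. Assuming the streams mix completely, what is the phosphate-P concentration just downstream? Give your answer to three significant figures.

Mass balance: C = (10.00·0.1200 + 1.250·2.780) / 11.25 = 4.675/11.25 = 0.4156 mg/L.

0.416 mg/L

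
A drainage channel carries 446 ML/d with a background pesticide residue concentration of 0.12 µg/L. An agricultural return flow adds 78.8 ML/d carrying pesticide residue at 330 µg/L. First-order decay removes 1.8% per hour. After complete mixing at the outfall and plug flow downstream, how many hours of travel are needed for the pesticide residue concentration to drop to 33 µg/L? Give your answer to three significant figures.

Flow-weighted average: C = (446.0·0.1200 + 78.80·330.0) / 524.8 = 26060/524.8 = 49.65 µg/L.
1.8%/h lost → k = −ln(1 − 0.018) = 0.01816 h⁻¹.
49.65·exp(−k·t) = 33 → t = ln(49.65/33)/k = 80970 s = 22.49 h.

22.5 h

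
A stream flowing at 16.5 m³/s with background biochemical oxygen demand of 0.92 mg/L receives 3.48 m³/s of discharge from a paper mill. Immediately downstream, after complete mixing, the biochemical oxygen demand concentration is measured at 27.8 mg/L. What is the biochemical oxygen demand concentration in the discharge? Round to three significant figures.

155 mg/L

Mass balance: 16.50·0.9200 + 3.480·Cₑ = 19.98·27.80
→ Cₑ = (19.98·27.80 − 16.50·0.9200) / 3.480 = 155.2 mg/L.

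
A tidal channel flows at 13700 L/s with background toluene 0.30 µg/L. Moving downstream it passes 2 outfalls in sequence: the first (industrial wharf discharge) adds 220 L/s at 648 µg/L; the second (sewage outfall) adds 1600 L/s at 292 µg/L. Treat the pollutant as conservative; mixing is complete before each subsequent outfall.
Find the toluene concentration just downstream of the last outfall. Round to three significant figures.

39.6 µg/L

Outfall 1: combined Q = 13920 L/s; C = (13700·0.3000 + 220.0·648.0)/13920 = 10.54 µg/L.
Outfall 2: combined Q = 15520 L/s; C = (13920·10.54 + 1600·292.0)/15520 = 39.55 µg/L.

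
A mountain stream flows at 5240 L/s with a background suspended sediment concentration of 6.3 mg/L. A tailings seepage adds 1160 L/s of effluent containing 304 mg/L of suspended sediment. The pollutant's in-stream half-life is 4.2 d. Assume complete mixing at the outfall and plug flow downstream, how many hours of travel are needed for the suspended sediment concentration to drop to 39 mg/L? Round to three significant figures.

63.3 h

Flow-weighted average: C = (5240·6.300 + 1160·304.0) / 6400 = 385700/6400 = 60.26 mg/L.
Half-life 4.2 d → k = ln 2 / 4.2 = 0.1650 d⁻¹.
60.26·exp(−k·t) = 39 → t = ln(60.26/39)/k = 227800 s = 63.27 h.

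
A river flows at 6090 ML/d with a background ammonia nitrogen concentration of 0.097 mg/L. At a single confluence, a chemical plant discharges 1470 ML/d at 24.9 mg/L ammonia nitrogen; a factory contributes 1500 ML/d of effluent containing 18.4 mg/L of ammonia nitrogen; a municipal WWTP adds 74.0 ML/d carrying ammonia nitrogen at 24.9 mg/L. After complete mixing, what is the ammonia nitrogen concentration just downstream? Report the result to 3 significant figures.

Mass balance: C = (6090·0.09700 + 1470·24.90 + 1500·18.40 + 74.00·24.90) / 9134 = 66640/9134 = 7.295 mg/L.

7.30 mg/L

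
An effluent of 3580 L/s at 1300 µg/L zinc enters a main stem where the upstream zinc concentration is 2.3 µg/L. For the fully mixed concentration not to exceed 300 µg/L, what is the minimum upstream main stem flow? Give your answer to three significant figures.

Set C_mix = 300: (Q·2.300 + 3580·1300) / (Q + 3580) = 300
→ Q = 3580·(1300 − 300)/(300 − 2.300) = 12030 L/s.

12000 L/s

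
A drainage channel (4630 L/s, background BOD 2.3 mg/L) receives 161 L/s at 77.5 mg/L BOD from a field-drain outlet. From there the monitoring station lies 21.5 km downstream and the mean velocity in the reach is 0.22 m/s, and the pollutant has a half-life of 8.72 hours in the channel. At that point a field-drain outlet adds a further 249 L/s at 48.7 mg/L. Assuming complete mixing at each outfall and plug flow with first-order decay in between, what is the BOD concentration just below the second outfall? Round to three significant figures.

After mixing, C = (4630·2.300 + 161.0·77.50) / 4791 = 23130/4791 = 4.827 mg/L; combined flow 4791 L/s.
Travel time t = 21.5·1000 / 0.22 = 97730 s = 27.15 h.
Half-life 8.72 h → k = ln 2 / 8.72 = 0.07949 h⁻¹ = 1.908 d⁻¹.
Decay over the reach: 4.827·exp(−kt) = 4.827·0.1156 = 0.5579 mg/L.
Second outfall: C = (4791·0.5579 + 249.0·48.70)/5040 = 2.936 mg/L.

2.94 mg/L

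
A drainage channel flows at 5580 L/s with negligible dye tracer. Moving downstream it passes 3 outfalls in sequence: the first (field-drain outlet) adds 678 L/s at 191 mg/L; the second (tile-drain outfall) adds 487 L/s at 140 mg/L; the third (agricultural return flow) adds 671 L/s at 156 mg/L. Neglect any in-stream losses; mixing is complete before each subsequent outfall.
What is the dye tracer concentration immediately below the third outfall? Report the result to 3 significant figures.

After outfall 1: Q = 5580 + 678.0 = 6258 L/s; C = (5580·0 + 678.0·191.0)/6258 = 20.69 mg/L.
After outfall 2: Q = 6258 + 487.0 = 6745 L/s; C = (6258·20.69 + 487.0·140.0)/6745 = 29.31 mg/L.
After outfall 3: Q = 6745 + 671.0 = 7416 L/s; C = (6745·29.31 + 671.0·156.0)/7416 = 40.77 mg/L.

40.8 mg/L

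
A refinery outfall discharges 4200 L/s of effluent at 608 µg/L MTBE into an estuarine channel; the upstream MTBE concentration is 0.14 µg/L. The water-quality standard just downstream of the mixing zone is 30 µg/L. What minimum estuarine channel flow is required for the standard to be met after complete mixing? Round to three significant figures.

Set C_mix = 30: (Q·0.1400 + 4200·608.0) / (Q + 4200) = 30
→ Q = 4200·(608.0 − 30)/(30 − 0.1400) = 81300 L/s.

81300 L/s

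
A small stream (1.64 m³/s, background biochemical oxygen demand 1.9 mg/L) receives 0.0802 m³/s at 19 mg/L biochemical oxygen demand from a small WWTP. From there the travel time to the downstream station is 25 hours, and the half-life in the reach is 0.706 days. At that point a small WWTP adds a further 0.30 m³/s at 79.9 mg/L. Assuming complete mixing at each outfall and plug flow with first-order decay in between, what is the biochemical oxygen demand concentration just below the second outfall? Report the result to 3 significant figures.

Mixed concentration C = ΣQC/ΣQ = (1.640·1.900 + 0.08020·19.00) / 1.720 = 4.640/1.720 = 2.697 mg/L; combined flow 1.720 m³/s.
Half-life 0.706 d → k = ln 2 / 0.706 = 0.9818 d⁻¹.
Applying C = C₀e^(−kt): 2.697 × 0.3596 = 0.9700 mg/L.
At the second outfall, C = (1.720·0.9700 + 0.3000·79.90) / (1.720 + 0.3000) = 12.69 mg/L.

12.7 mg/L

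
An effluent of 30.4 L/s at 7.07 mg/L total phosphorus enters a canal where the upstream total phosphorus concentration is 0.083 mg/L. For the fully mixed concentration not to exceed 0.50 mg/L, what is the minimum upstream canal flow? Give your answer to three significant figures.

479 L/s

Set C_mix = 0.50: (Q·0.08300 + 30.40·7.070) / (Q + 30.40) = 0.50
→ Q = 30.40·(7.070 − 0.50)/(0.50 − 0.08300) = 479.0 L/s.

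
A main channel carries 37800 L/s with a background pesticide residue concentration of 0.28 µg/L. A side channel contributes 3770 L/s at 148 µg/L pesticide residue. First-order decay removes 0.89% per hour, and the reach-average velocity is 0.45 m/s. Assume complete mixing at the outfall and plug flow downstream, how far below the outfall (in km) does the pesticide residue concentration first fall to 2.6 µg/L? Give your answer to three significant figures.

After mixing, C = (37800·0.2800 + 3770·148.0) / 41570 = 568500/41570 = 13.68 µg/L.
0.89%/h lost → k = −ln(1 − 0.0089) = 0.008940 h⁻¹.
Set 13.68·exp(−k·t) = 2.6 → t = ln(13.68/2.6)/k = 668500 s = 185.7 h.
Distance = v·t = 0.45·668500 = 300800 m = 300.8 km.

301 km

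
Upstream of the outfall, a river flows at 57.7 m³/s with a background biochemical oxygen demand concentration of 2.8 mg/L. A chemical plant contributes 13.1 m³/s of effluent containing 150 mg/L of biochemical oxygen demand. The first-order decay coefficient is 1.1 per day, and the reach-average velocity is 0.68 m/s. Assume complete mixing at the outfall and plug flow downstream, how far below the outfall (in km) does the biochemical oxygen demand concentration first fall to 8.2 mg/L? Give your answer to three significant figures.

69.3 km

Mixed concentration C = ΣQC/ΣQ = (57.70·2.800 + 13.10·150.0) / 70.80 = 2127/70.80 = 30.04 mg/L.
Set 30.04·exp(−k·t) = 8.2 → t = ln(30.04/8.2)/k = 102000 s = 28.33 h.
Distance = v·t = 0.68·102000 = 69340 m = 69.34 km.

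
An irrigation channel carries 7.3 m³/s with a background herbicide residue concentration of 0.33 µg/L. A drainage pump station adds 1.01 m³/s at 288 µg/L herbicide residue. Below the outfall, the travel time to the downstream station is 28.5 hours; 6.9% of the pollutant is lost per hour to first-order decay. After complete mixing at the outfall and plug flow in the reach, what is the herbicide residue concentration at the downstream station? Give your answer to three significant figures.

4.60 µg/L

Mixed concentration C = ΣQC/ΣQ = (7.300·0.3300 + 1.010·288.0) / 8.310 = 293.3/8.310 = 35.29 µg/L.
6.9%/h lost → k = −ln(1 − 0.069) = 0.07150 h⁻¹.
After decay, C = 35.29 × e^(−kt) = 35.29 × 0.1303 = 4.600 µg/L.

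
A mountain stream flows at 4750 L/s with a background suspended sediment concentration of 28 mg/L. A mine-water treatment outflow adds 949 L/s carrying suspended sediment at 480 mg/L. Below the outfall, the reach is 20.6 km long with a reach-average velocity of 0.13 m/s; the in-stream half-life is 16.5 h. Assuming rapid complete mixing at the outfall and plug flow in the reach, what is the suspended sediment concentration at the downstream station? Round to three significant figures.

Conservation of mass: C = (4750·28.00 + 949.0·480.0) / 5699 = 588500/5699 = 103.3 mg/L.
Travel time t = 20.6·1000 / 0.13 = 158500 s = 44.02 h.
Half-life 16.5 h → k = ln 2 / 16.5 = 0.04201 h⁻¹ = 1.008 d⁻¹.
Applying C = C₀e^(−kt): 103.3 × 0.1574 = 16.25 mg/L.

16.3 mg/L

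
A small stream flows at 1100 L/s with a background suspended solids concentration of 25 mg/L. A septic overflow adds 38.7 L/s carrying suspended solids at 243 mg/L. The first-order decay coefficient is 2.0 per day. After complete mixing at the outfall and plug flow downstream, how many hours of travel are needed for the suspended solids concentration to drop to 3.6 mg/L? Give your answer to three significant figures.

26.4 h

Conservation of mass: C = (1100·25.00 + 38.70·243.0) / 1139 = 36900/1139 = 32.41 mg/L.
32.41·exp(−k·t) = 3.6 → t = ln(32.41/3.6)/k = 94930 s = 26.37 h.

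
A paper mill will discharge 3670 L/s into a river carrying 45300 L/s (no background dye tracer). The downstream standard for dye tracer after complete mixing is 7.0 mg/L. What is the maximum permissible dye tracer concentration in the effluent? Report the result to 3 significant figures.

At the limit, (Qr·Cr + Qe·Cₑ)/(Qr + Qe) = 7.0:
Cₑ = (48970·7.0 − 45300·0) / 3670 = 93.40 mg/L.

93.4 mg/L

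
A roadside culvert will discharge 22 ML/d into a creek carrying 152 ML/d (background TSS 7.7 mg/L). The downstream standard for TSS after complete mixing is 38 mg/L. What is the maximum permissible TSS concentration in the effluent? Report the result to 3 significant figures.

247 mg/L

At the limit, (Qr·Cr + Qe·Cₑ)/(Qr + Qe) = 38:
Cₑ = (174.0·38 − 152.0·7.700) / 22.00 = 247.3 mg/L.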